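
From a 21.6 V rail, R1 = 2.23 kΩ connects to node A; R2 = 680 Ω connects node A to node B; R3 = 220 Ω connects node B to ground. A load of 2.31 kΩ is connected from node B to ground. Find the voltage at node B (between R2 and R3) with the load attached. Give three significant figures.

At node B, R3 is in parallel with the load: R3‖R_L = 200.9 Ω.
Below node A the resistance is R2 + (R3‖R_L) = 880.9 Ω, so V_A = 21.6 × 880.9/3111 = 6.116 V.
Then V_B = V_A × (R3‖R_L)/(R2 + R3‖R_L) = 6.116 × 200.9/880.9 = 1.39 V.

V ≈ 1.39 V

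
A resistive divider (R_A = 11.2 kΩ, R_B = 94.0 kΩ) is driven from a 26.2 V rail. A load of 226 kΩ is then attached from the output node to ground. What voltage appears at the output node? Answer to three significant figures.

V_out ≈ 22.4 V

The load sits in parallel with R_B: R_B‖R_L = (94.0 × 226) / (94.0 + 226) = 66.39 kΩ.
V_out = 26.2 × 66.39 / (11.2 + 66.39) = 26.2 × 66.39/77.59 = 22.4 V.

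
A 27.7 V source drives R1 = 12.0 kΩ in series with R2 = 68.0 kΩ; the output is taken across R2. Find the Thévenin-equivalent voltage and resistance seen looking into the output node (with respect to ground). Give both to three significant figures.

V_th is the open-circuit tap voltage: 27.7 × 68.0/(12.0 + 68.0) = 23.5 V.
With the supply zeroed, R1 and R2 appear in parallel from the tap: R_th = R1‖R2 = (12.0 × 68.0)/80.00 = 10.2 kΩ.

V_th = 23.5 V, R_th = 10.2 kΩ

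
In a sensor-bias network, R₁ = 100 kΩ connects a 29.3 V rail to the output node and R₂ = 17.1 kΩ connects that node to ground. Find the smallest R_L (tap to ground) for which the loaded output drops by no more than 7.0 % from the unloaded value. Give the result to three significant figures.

Output resistance R_th = R₁‖R₂ = (100 × 17.1)/117.1 = 14.60 kΩ.
The fractional drop is R_th/(R_th + R_L); requiring this ≤ 0.0700 gives R_L ≥ R_th(1/0.0700 − 1) = 14.60 × 13.29 = 194 kΩ.

R_L(min) ≈ 194 kΩ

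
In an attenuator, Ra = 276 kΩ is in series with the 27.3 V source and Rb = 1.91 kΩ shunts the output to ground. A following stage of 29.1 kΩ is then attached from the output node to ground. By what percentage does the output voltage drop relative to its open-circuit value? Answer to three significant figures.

6.12 %

The divider's output (Thévenin) resistance is Ra‖Rb = 1.897 kΩ.
Fractional drop under load = R_th/(R_th + R_L) = 1.897 / (1.897 + 29.1) = 0.06120.
So the output falls by 6.12 %.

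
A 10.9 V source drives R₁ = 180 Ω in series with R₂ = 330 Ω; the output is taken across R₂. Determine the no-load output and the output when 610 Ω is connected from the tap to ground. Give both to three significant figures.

Open-circuit: V = 10.9 × 330/(180 + 330) = 7.05 V.
With the load, R₂ becomes R₂‖R_L = 214.1 Ω, so V = 10.9 × 214.1/394.1 = 5.92 V.

Unloaded: 7.05 V; loaded: 5.92 V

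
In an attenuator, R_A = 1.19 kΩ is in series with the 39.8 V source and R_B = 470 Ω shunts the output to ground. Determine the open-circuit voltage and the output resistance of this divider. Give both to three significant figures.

V_th = 11.3 V, R_th = 337 Ω

V_th is the open-circuit tap voltage: 39.8 × 470/(1190 + 470) = 11.3 V.
With the supply zeroed, R_A and R_B appear in parallel from the tap: R_th = R_A‖R_B = (1190 × 470)/1660 = 337 Ω.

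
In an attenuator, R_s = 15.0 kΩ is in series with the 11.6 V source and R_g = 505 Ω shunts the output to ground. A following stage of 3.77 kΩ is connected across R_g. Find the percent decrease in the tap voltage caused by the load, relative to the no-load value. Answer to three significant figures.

Unloaded V = 11.6 × 505/15500 = 0.37781 V.
Loaded: R_g‖R_L = 445.3 Ω, giving V = 11.6 × 445.3/15450 = 0.33447 V.
Drop = (0.37781 − 0.33447) / 0.37781 = 11.5 %.

11.5 %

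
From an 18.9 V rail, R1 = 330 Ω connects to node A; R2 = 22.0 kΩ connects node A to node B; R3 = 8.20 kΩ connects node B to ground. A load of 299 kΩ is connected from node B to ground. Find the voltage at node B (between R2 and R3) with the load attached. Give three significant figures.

At node B, R3 is in parallel with the load: R3‖R_L = 7981 Ω.
Below node A the resistance is R2 + (R3‖R_L) = 29980 Ω, so V_A = 18.9 × 29980/30310 = 18.69 V.
Then V_B = V_A × (R3‖R_L)/(R2 + R3‖R_L) = 18.69 × 7981/29980 = 4.98 V.

V ≈ 4.98 V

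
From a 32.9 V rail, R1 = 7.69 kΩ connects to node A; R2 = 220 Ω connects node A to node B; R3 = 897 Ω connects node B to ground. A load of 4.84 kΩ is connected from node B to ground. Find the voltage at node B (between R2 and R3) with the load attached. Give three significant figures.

At node B, R3 is in parallel with the load: R3‖R_L = 756.8 Ω.
Below node A the resistance is R2 + (R3‖R_L) = 976.8 Ω, so V_A = 32.9 × 976.8/8667 = 3.708 V.
Then V_B = V_A × (R3‖R_L)/(R2 + R3‖R_L) = 3.708 × 756.8/976.8 = 2.87 V.

V ≈ 2.87 V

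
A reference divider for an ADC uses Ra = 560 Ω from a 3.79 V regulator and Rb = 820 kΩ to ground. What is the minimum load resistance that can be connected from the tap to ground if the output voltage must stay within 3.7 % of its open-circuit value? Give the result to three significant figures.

Output resistance R_th = Ra‖Rb = (560 × 820000)/820600 = 559.6 Ω.
The fractional drop is R_th/(R_th + R_L); requiring this ≤ 0.0370 gives R_L ≥ R_th(1/0.0370 − 1) = 559.6 × 26.03 = 14.6 kΩ.

R_L(min) ≈ 14.6 kΩ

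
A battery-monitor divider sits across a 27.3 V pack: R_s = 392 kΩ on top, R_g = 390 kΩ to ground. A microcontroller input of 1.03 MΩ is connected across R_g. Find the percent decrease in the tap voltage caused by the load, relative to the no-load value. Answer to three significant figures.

16.0 %

The divider's output (Thévenin) resistance is R_s‖R_g = 195.5 kΩ.
Fractional drop under load = R_th/(R_th + R_L) = 195.5 / (195.5 + 1030) = 0.1595.
So the output falls by 16.0 %.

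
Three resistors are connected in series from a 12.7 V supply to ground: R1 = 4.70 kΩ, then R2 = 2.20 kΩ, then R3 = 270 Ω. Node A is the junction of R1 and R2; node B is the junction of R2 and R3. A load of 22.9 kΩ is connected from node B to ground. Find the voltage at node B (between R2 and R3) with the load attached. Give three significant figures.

V ≈ 0.473 V

At node B, R3 is in parallel with the load: R3‖R_L = 266.9 Ω.
Below node A the resistance is R2 + (R3‖R_L) = 2467 Ω, so V_A = 12.7 × 2467/7167 = 4.371 V.
Then V_B = V_A × (R3‖R_L)/(R2 + R3‖R_L) = 4.371 × 266.9/2467 = 0.473 V.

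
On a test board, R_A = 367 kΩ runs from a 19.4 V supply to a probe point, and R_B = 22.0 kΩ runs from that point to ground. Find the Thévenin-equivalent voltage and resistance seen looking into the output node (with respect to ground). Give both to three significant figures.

V_th is the open-circuit tap voltage: 19.4 × 22.0/(367 + 22.0) = 1.10 V.
With the supply zeroed, R_A and R_B appear in parallel from the tap: R_th = R_A‖R_B = (367 × 22.0)/389.0 = 20.8 kΩ.

V_th = 1.10 V, R_th = 20.8 kΩ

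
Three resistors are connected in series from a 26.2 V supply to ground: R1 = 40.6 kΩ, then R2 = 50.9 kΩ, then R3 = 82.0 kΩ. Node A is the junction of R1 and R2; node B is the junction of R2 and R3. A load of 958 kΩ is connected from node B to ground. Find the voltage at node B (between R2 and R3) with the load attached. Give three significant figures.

At node B, R3 is in parallel with the load: R3‖R_L = 75.53 kΩ.
Below node A the resistance is R2 + (R3‖R_L) = 126.4 kΩ, so V_A = 26.2 × 126.4/167.0 = 19.83 V.
Then V_B = V_A × (R3‖R_L)/(R2 + R3‖R_L) = 19.83 × 75.53/126.4 = 11.8 V.

V ≈ 11.8 V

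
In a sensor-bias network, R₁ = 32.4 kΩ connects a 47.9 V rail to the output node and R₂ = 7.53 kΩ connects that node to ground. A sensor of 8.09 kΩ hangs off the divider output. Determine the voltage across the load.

V_out ≈ 5.15 V

The load sits in parallel with R₂: R₂‖R_L = (7.53 × 8.09) / (7.53 + 8.09) = 3.900 kΩ.
V_out = 47.9 × 3.900 / (32.4 + 3.900) = 47.9 × 3.900/36.30 = 5.15 V.
(Unloaded it would have been 9.03 V.)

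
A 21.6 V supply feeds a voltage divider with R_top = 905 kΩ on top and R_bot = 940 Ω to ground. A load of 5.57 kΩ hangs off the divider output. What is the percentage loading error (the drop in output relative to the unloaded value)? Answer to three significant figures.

Unloaded V = 21.6 × 940/905900 = 0.022412 V.
Loaded: R_bot‖R_L = 804.3 Ω, giving V = 21.6 × 804.3/905800 = 0.019179 V.
Drop = (0.022412 − 0.019179) / 0.022412 = 14.4 %.

14.4 %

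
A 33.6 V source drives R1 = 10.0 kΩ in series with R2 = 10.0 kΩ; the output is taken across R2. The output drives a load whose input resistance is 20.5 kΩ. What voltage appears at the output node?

V_out ≈ 13.5 V

The load sits in parallel with R2: R2‖R_L = (10.0 × 20.5) / (10.0 + 20.5) = 6.721 kΩ.
V_out = 33.6 × 6.721 / (10.0 + 6.721) = 33.6 × 6.721/16.72 = 13.5 V.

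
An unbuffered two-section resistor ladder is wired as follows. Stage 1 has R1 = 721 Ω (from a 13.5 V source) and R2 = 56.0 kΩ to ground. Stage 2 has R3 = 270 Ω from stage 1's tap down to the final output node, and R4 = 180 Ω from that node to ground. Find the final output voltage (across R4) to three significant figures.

V_out ≈ 2.06 V

Stage 2 presents R3+R4 = 450.0 Ω as a load on stage 1's tap.
Stage 1's lower leg becomes R2‖(R3+R4) = 446.4 Ω, so V_mid = 13.5 × 446.4/1167 = 5.162 V.
Stage 2 is itself unloaded: V_out = V_mid × R4/(R3+R4) = 5.162 × 180/450.0 = 2.06 V.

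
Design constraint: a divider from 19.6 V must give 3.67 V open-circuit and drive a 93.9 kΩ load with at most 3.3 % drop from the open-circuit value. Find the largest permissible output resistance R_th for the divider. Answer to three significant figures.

R_th ≤ 3.20 kΩ

Loading drop = R_th/(R_th + R_L) ≤ 0.0330, so R_th ≤ R_L · ε/(1−ε) = 93.9 kΩ × 0.0330/0.9670 = 3.20 kΩ.
(Any R1, R2 with R2/(R1+R2) = 0.187 and R1‖R2 ≤ 3.20 kΩ will meet the spec.)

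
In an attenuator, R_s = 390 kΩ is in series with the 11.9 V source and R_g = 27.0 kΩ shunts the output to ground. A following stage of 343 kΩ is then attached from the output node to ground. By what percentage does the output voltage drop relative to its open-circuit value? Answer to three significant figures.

6.86 %

The divider's output (Thévenin) resistance is R_s‖R_g = 25.25 kΩ.
Fractional drop under load = R_th/(R_th + R_L) = 25.25 / (25.25 + 343) = 0.06857.
So the output falls by 6.86 %.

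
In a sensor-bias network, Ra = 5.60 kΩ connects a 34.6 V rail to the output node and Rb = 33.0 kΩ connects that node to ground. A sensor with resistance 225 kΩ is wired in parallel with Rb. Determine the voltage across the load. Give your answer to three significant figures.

The load sits in parallel with Rb: Rb‖R_L = (33.0 × 225) / (33.0 + 225) = 28.78 kΩ.
V_out = 34.6 × 28.78 / (5.60 + 28.78) = 34.6 × 28.78/34.38 = 29.0 V.
(Unloaded it would have been 29.6 V.)

V_out ≈ 29.0 V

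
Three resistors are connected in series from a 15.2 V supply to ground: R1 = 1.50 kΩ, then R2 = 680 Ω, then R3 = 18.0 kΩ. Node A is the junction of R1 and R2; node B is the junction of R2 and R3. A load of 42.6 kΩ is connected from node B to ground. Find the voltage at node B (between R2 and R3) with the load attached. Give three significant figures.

V ≈ 13.0 V

At node B, R3 is in parallel with the load: R3‖R_L = 12650 Ω.
Below node A the resistance is R2 + (R3‖R_L) = 13330 Ω, so V_A = 15.2 × 13330/14830 = 13.66 V.
Then V_B = V_A × (R3‖R_L)/(R2 + R3‖R_L) = 13.66 × 12650/13330 = 13.0 V.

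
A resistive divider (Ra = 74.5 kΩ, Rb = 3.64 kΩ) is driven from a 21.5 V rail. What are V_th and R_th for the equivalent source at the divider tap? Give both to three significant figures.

V_th = 1.00 V, R_th = 3.47 kΩ

V_th is the open-circuit tap voltage: 21.5 × 3.64/(74.5 + 3.64) = 1.00 V.
With the supply zeroed, Ra and Rb appear in parallel from the tap: R_th = Ra‖Rb = (74.5 × 3.64)/78.14 = 3.47 kΩ.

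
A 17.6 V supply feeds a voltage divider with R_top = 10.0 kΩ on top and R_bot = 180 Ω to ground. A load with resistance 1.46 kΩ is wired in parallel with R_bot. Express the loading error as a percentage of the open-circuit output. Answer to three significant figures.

Unloaded V = 17.6 × 180/10180 = 0.31120 V.
Loaded: R_bot‖R_L = 160.2 Ω, giving V = 17.6 × 160.2/10160 = 0.27758 V.
Drop = (0.31120 − 0.27758) / 0.31120 = 10.8 %.

10.8 %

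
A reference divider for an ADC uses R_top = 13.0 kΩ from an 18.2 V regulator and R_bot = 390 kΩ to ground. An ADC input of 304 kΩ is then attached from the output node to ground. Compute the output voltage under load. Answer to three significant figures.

V_out ≈ 16.9 V

The load sits in parallel with R_bot: R_bot‖R_L = (390 × 304) / (390 + 304) = 170.8 kΩ.
V_out = 18.2 × 170.8 / (13.0 + 170.8) = 18.2 × 170.8/183.8 = 16.9 V.
(Unloaded it would have been 17.6 V.)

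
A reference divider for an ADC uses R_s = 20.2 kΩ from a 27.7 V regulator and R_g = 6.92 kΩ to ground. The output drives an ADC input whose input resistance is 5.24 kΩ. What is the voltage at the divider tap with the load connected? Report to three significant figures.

The load sits in parallel with R_g: R_g‖R_L = (6.92 × 5.24) / (6.92 + 5.24) = 2.982 kΩ.
V_out = 27.7 × 2.982 / (20.2 + 2.982) = 27.7 × 2.982/23.18 = 3.56 V.

V_out ≈ 3.56 V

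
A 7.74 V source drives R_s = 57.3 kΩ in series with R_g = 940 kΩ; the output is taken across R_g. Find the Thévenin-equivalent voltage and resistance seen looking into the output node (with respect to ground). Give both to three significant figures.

V_th = 7.30 V, R_th = 54.0 kΩ

V_th is the open-circuit tap voltage: 7.74 × 940/(57.3 + 940) = 7.30 V.
With the supply zeroed, R_s and R_g appear in parallel from the tap: R_th = R_s‖R_g = (57.3 × 940)/997.3 = 54.0 kΩ.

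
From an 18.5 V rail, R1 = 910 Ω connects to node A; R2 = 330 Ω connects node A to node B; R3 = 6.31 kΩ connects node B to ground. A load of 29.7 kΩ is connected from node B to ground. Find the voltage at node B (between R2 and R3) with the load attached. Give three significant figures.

V ≈ 14.9 V

At node B, R3 is in parallel with the load: R3‖R_L = 5204 Ω.
Below node A the resistance is R2 + (R3‖R_L) = 5534 Ω, so V_A = 18.5 × 5534/6444 = 15.89 V.
Then V_B = V_A × (R3‖R_L)/(R2 + R3‖R_L) = 15.89 × 5204/5534 = 14.9 V.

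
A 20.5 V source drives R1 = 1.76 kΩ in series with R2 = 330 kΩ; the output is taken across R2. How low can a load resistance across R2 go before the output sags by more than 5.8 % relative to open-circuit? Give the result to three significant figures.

Output resistance R_th = R1‖R2 = (1.76 × 330)/331.8 = 1.751 kΩ.
The fractional drop is R_th/(R_th + R_L); requiring this ≤ 0.0580 gives R_L ≥ R_th(1/0.0580 − 1) = 1.751 × 16.24 = 28.4 kΩ.

R_L(min) ≈ 28.4 kΩ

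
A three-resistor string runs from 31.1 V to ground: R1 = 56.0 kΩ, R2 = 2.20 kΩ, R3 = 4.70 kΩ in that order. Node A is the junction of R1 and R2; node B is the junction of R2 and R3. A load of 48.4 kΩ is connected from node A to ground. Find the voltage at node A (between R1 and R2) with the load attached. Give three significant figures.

V ≈ 3.03 V

Below node A the series string R2+R3 = 6.900 kΩ sits in parallel with the 48.4 kΩ load: 6.039 kΩ.
V_A = 31.1 × 6.039/(56.0 + 6.039) = 3.03 V.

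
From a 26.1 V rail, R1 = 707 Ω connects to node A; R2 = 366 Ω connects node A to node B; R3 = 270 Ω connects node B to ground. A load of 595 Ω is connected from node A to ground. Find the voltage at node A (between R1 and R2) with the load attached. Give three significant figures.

Below node A the series string R2+R3 = 636.0 Ω sits in parallel with the 595 Ω load: 307.4 Ω.
V_A = 26.1 × 307.4/(707 + 307.4) = 7.91 V.

V ≈ 7.91 V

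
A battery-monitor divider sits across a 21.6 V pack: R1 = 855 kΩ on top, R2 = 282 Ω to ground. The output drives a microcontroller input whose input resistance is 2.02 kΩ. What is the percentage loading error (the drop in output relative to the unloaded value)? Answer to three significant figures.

12.2 %

The divider's output (Thévenin) resistance is R1‖R2 = 281.9 Ω.
Fractional drop under load = R_th/(R_th + R_L) = 281.9 / (281.9 + 2020) = 0.1225.
So the output falls by 12.2 %.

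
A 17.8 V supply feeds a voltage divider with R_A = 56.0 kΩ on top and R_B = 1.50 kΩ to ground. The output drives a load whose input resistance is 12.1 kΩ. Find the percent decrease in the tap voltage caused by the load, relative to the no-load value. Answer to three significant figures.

10.8 %

Unloaded V = 17.8 × 1.50/57.50 = 0.46435 V.
Loaded: R_B‖R_L = 1.335 kΩ, giving V = 17.8 × 1.335/57.33 = 0.41433 V.
Drop = (0.46435 − 0.41433) / 0.46435 = 10.8 %.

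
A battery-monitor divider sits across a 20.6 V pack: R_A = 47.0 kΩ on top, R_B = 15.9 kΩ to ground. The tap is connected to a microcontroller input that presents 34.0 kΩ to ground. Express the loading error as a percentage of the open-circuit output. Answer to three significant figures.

25.9 %

The divider's output (Thévenin) resistance is R_A‖R_B = 11.88 kΩ.
Fractional drop under load = R_th/(R_th + R_L) = 11.88 / (11.88 + 34.0) = 0.2589.
So the output falls by 25.9 %.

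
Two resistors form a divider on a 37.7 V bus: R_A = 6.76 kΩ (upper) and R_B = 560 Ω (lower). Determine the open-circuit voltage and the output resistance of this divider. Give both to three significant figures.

V_th = 2.88 V, R_th = 517 Ω

V_th is the open-circuit tap voltage: 37.7 × 560/(6760 + 560) = 2.88 V.
With the supply zeroed, R_A and R_B appear in parallel from the tap: R_th = R_A‖R_B = (6760 × 560)/7320 = 517 Ω.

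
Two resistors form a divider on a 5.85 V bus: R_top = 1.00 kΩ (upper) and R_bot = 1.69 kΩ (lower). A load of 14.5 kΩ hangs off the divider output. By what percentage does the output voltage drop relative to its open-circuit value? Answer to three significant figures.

4.15 %

The divider's output (Thévenin) resistance is R_top‖R_bot = 0.6283 kΩ.
Fractional drop under load = R_th/(R_th + R_L) = 0.6283 / (0.6283 + 14.5) = 0.04153.
So the output falls by 4.15 %.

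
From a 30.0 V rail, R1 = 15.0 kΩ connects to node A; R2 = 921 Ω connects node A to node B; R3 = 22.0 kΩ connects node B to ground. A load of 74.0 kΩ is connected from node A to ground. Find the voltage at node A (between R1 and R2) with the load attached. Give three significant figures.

Below node A the series string R2+R3 = 22920 Ω sits in parallel with the 74000 Ω load: 17500 Ω.
V_A = 30.0 × 17500/(15000 + 17500) = 16.2 V.

V ≈ 16.2 V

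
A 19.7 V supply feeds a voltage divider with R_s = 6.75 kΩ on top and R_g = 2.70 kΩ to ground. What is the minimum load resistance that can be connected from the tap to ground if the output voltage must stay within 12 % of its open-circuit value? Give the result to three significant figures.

Output resistance R_th = R_s‖R_g = (6.75 × 2.70)/9.450 = 1.929 kΩ.
The fractional drop is R_th/(R_th + R_L); requiring this ≤ 0.120 gives R_L ≥ R_th(1/0.120 − 1) = 1.929 × 7.333 = 14.1 kΩ.

R_L(min) ≈ 14.1 kΩ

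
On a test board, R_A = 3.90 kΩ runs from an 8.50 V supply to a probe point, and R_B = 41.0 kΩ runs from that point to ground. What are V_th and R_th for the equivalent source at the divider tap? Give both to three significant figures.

V_th = 7.76 V, R_th = 3.56 kΩ

V_th is the open-circuit tap voltage: 8.50 × 41.0/(3.90 + 41.0) = 7.76 V.
With the supply zeroed, R_A and R_B appear in parallel from the tap: R_th = R_A‖R_B = (3.90 × 41.0)/44.90 = 3.56 kΩ.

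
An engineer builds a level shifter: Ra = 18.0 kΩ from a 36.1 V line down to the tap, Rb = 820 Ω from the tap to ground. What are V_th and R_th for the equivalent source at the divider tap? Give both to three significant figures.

V_th = 1.57 V, R_th = 784 Ω

V_th is the open-circuit tap voltage: 36.1 × 820/(18000 + 820) = 1.57 V.
With the supply zeroed, Ra and Rb appear in parallel from the tap: R_th = Ra‖Rb = (18000 × 820)/18820 = 784 Ω.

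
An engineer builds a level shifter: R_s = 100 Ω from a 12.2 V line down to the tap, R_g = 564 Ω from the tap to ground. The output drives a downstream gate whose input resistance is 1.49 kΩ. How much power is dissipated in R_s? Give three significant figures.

P ≈ 57.4 mW

Total resistance from the source is R_s + (R_g‖R_L) = 509.1 Ω, so I = 12.2/509.1 Ω = 23.96 mA.
P = I²·R_s = (23.96 mA)² × 100 Ω = 57.4 mW.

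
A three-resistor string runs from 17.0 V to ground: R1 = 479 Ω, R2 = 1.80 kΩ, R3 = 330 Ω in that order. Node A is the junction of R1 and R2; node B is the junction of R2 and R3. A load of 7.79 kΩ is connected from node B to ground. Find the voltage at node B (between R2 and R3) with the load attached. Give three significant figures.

V ≈ 2.07 V

At node B, R3 is in parallel with the load: R3‖R_L = 316.6 Ω.
Below node A the resistance is R2 + (R3‖R_L) = 2117 Ω, so V_A = 17.0 × 2117/2596 = 13.86 V.
Then V_B = V_A × (R3‖R_L)/(R2 + R3‖R_L) = 13.86 × 316.6/2117 = 2.07 V.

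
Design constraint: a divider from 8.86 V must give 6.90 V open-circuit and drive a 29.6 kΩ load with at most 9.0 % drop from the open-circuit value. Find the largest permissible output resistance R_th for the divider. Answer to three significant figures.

R_th ≤ 2.93 kΩ

Loading drop = R_th/(R_th + R_L) ≤ 0.0900, so R_th ≤ R_L · ε/(1−ε) = 29.6 kΩ × 0.0900/0.9100 = 2.93 kΩ.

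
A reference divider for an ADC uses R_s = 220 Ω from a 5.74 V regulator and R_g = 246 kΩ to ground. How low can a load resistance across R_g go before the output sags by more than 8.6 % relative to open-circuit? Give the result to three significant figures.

R_L(min) ≈ 2.34 kΩ

Output resistance R_th = R_s‖R_g = (220 × 246000)/246200 = 219.8 Ω.
The fractional drop is R_th/(R_th + R_L); requiring this ≤ 0.0860 gives R_L ≥ R_th(1/0.0860 − 1) = 219.8 × 10.63 = 2.34 kΩ.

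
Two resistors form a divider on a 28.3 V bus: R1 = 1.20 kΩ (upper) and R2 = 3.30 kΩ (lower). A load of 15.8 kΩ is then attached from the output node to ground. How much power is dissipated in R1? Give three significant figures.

Total resistance from the source is R1 + (R2‖R_L) = 3.930 kΩ, so I = 28.3/3.930 kΩ = 7.201 mA.
P = I²·R1 = (7.201 mA)² × 1.20 kΩ = 62.2 mW.

P ≈ 62.2 mW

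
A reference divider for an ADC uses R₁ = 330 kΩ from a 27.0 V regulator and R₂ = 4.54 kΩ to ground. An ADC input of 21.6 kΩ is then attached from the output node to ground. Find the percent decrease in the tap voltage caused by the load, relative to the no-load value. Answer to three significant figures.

17.2 %

The divider's output (Thévenin) resistance is R₁‖R₂ = 4.478 kΩ.
Fractional drop under load = R_th/(R_th + R_L) = 4.478 / (4.478 + 21.6) = 0.1717.
So the output falls by 17.2 %.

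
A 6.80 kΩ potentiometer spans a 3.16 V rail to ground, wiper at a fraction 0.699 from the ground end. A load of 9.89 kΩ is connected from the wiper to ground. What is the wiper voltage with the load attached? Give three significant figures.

The wiper splits the pot into (1−α)R = 2.047 kΩ above and αR = 4.753 kΩ below.
Lower section ‖ load = 3.210 kΩ.
V_wiper = 3.16 × 3.210/(2.047 + 3.210) = 1.93 V.

V ≈ 1.93 V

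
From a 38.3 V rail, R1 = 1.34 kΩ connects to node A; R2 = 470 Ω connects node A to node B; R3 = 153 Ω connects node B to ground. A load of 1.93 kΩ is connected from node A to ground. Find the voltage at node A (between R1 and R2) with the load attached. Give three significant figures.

V ≈ 9.96 V

Below node A the series string R2+R3 = 623.0 Ω sits in parallel with the 1930 Ω load: 471.0 Ω.
V_A = 38.3 × 471.0/(1340 + 471.0) = 9.96 V.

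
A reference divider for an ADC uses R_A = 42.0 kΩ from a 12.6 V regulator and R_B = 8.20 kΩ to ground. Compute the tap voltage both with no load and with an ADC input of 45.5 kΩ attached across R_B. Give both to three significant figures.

Unloaded: 2.06 V; loaded: 1.79 V

Open-circuit: V = 12.6 × 8.20/(42.0 + 8.20) = 2.06 V.
With the load, R_B becomes R_B‖R_L = 6.948 kΩ, so V = 12.6 × 6.948/48.95 = 1.79 V.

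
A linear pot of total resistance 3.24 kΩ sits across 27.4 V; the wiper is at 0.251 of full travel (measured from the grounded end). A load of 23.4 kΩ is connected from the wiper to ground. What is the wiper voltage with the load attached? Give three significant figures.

V ≈ 6.70 V

The wiper splits the pot into (1−α)R = 2427 Ω above and αR = 813.2 Ω below.
Lower section ‖ load = 785.9 Ω.
V_wiper = 27.4 × 785.9/(2427 + 785.9) = 6.70 V.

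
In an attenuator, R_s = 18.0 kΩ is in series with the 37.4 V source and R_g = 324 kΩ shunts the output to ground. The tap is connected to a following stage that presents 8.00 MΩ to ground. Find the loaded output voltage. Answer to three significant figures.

The load sits in parallel with R_g: R_g‖R_L = (324 × 8000) / (324 + 8000) = 311.4 kΩ.
V_out = 37.4 × 311.4 / (18.0 + 311.4) = 37.4 × 311.4/329.4 = 35.4 V.
(Unloaded it would have been 35.4 V.)

V_out ≈ 35.4 V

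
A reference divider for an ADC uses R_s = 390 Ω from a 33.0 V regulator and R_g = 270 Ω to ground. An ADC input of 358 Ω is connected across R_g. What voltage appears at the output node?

V_out ≈ 9.34 V

The load sits in parallel with R_g: R_g‖R_L = (270 × 358) / (270 + 358) = 153.9 Ω.
V_out = 33.0 × 153.9 / (390 + 153.9) = 33.0 × 153.9/543.9 = 9.34 V.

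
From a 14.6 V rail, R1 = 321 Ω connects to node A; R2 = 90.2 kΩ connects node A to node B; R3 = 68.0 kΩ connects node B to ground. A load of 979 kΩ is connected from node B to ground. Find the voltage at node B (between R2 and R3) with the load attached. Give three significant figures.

V ≈ 6.02 V

At node B, R3 is in parallel with the load: R3‖R_L = 63580 Ω.
Below node A the resistance is R2 + (R3‖R_L) = 153800 Ω, so V_A = 14.6 × 153800/154100 = 14.57 V.
Then V_B = V_A × (R3‖R_L)/(R2 + R3‖R_L) = 14.57 × 63580/153800 = 6.02 V.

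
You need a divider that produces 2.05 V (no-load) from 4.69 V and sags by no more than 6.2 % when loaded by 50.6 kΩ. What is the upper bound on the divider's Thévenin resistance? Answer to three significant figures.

Loading drop = R_th/(R_th + R_L) ≤ 0.0620, so R_th ≤ R_L · ε/(1−ε) = 50.6 kΩ × 0.0620/0.9380 = 3.34 kΩ.

R_th ≤ 3.34 kΩ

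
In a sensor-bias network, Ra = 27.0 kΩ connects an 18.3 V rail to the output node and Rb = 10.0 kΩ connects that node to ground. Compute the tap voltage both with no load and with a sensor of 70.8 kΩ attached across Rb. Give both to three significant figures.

Unloaded: 4.95 V; loaded: 4.48 V

Open-circuit: V = 18.3 × 10.0/(27.0 + 10.0) = 4.95 V.
With the load, Rb becomes Rb‖R_L = 8.762 kΩ, so V = 18.3 × 8.762/35.76 = 4.48 V.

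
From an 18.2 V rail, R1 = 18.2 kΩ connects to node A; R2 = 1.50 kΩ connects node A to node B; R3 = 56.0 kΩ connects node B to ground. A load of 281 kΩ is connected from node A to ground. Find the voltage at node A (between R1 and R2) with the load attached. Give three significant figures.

V ≈ 13.2 V

Below node A the series string R2+R3 = 57.50 kΩ sits in parallel with the 281 kΩ load: 47.73 kΩ.
V_A = 18.2 × 47.73/(18.2 + 47.73) = 13.2 V.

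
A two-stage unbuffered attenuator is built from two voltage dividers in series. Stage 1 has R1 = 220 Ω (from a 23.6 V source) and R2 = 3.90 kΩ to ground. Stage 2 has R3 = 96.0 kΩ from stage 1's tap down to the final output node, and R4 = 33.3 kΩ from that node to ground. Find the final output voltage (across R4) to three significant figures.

V_out ≈ 5.74 V

Stage 2 presents R3+R4 = 129300 Ω as a load on stage 1's tap.
Stage 1's lower leg becomes R2‖(R3+R4) = 3786 Ω, so V_mid = 23.6 × 3786/4006 = 22.30 V.
Stage 2 is itself unloaded: V_out = V_mid × R4/(R3+R4) = 22.30 × 33300/129300 = 5.74 V.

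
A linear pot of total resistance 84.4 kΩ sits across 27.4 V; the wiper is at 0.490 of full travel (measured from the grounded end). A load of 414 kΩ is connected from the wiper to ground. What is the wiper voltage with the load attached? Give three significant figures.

V ≈ 12.8 V

The wiper splits the pot into (1−α)R = 43.04 kΩ above and αR = 41.36 kΩ below.
Lower section ‖ load = 37.60 kΩ.
V_wiper = 27.4 × 37.60/(43.04 + 37.60) = 12.8 V.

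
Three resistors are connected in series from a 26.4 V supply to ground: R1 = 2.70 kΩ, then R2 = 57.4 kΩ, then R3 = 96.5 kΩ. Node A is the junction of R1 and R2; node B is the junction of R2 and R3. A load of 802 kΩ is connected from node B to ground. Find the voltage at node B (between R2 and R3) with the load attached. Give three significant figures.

At node B, R3 is in parallel with the load: R3‖R_L = 86.14 kΩ.
Below node A the resistance is R2 + (R3‖R_L) = 143.5 kΩ, so V_A = 26.4 × 143.5/146.2 = 25.91 V.
Then V_B = V_A × (R3‖R_L)/(R2 + R3‖R_L) = 25.91 × 86.14/143.5 = 15.6 V.

V ≈ 15.6 V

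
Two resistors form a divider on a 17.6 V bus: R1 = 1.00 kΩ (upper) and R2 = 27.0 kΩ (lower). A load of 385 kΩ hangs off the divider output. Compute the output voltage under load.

V_out ≈ 16.9 V

The load sits in parallel with R2: R2‖R_L = (27.0 × 385) / (27.0 + 385) = 25.23 kΩ.
V_out = 17.6 × 25.23 / (1.00 + 25.23) = 17.6 × 25.23/26.23 = 16.9 V.
(Unloaded it would have been 17.0 V.)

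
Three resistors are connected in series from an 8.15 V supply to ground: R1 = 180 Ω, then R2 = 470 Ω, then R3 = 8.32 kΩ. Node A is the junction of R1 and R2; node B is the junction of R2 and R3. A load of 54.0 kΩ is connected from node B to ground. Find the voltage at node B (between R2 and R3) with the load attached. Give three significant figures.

V ≈ 7.48 V

At node B, R3 is in parallel with the load: R3‖R_L = 7209 Ω.
Below node A the resistance is R2 + (R3‖R_L) = 7679 Ω, so V_A = 8.15 × 7679/7859 = 7.963 V.
Then V_B = V_A × (R3‖R_L)/(R2 + R3‖R_L) = 7.963 × 7209/7679 = 7.48 V.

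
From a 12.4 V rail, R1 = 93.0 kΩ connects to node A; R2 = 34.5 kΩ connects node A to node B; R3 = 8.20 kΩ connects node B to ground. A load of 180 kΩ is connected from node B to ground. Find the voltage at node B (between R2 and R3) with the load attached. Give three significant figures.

At node B, R3 is in parallel with the load: R3‖R_L = 7.843 kΩ.
Below node A the resistance is R2 + (R3‖R_L) = 42.34 kΩ, so V_A = 12.4 × 42.34/135.3 = 3.879 V.
Then V_B = V_A × (R3‖R_L)/(R2 + R3‖R_L) = 3.879 × 7.843/42.34 = 0.719 V.

V ≈ 0.719 V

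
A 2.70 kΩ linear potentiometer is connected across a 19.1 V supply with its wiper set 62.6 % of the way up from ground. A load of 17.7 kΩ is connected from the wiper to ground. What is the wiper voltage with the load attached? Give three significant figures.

V ≈ 11.5 V

The wiper splits the pot into (1−α)R = 1.010 kΩ above and αR = 1.690 kΩ below.
Lower section ‖ load = 1.543 kΩ.
V_wiper = 19.1 × 1.543/(1.010 + 1.543) = 11.5 V.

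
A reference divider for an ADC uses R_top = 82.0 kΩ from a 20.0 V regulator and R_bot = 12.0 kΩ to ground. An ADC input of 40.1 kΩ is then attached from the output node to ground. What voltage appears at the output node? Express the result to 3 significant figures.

V_out ≈ 2.02 V

The load sits in parallel with R_bot: R_bot‖R_L = (12.0 × 40.1) / (12.0 + 40.1) = 9.236 kΩ.
V_out = 20.0 × 9.236 / (82.0 + 9.236) = 20.0 × 9.236/91.24 = 2.02 V.
(Unloaded it would have been 2.55 V.)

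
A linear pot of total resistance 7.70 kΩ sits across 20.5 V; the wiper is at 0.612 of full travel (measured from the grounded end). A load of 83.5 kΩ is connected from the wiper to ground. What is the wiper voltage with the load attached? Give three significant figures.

V ≈ 12.3 V

The wiper splits the pot into (1−α)R = 2.988 kΩ above and αR = 4.712 kΩ below.
Lower section ‖ load = 4.461 kΩ.
V_wiper = 20.5 × 4.461/(2.988 + 4.461) = 12.3 V.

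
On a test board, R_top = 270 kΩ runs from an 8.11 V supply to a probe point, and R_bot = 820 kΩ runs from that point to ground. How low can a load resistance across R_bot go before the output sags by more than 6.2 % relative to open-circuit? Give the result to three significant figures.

R_L(min) ≈ 3.07 MΩ

Output resistance R_th = R_top‖R_bot = (270 × 820)/1090 = 203.1 kΩ.
The fractional drop is R_th/(R_th + R_L); requiring this ≤ 0.0620 gives R_L ≥ R_th(1/0.0620 − 1) = 203.1 × 15.13 = 3.07 MΩ.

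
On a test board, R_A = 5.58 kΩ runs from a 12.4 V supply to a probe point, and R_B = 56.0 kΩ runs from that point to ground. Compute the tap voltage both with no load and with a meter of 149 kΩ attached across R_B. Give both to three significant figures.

Open-circuit: V = 12.4 × 56.0/(5.58 + 56.0) = 11.3 V.
With the load, R_B becomes R_B‖R_L = 40.70 kΩ, so V = 12.4 × 40.70/46.28 = 10.9 V.

Unloaded: 11.3 V; loaded: 10.9 V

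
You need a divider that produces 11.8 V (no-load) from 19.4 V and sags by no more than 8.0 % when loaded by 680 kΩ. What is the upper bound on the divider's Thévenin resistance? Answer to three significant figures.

R_th ≤ 59.1 kΩ

Loading drop = R_th/(R_th + R_L) ≤ 0.0800, so R_th ≤ R_L · ε/(1−ε) = 680 kΩ × 0.0800/0.9200 = 59.1 kΩ.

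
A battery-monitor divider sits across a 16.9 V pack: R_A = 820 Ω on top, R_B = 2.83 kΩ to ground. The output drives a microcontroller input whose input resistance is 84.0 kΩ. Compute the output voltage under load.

V_out ≈ 13.0 V

The load sits in parallel with R_B: R_B‖R_L = (2830 × 84000) / (2830 + 84000) = 2738 Ω.
V_out = 16.9 × 2738 / (820 + 2738) = 16.9 × 2738/3558 = 13.0 V.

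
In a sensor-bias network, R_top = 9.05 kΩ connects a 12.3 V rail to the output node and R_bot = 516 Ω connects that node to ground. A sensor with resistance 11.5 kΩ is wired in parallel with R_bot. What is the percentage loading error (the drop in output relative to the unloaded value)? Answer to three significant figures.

The divider's output (Thévenin) resistance is R_top‖R_bot = 488.2 Ω.
Fractional drop under load = R_th/(R_th + R_L) = 488.2 / (488.2 + 11500) = 0.04072.
So the output falls by 4.07 %.

4.07 %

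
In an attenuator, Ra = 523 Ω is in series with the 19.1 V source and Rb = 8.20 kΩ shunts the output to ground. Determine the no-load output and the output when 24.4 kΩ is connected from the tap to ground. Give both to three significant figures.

Unloaded: 18.0 V; loaded: 17.6 V

Open-circuit: V = 19.1 × 8200/(523 + 8200) = 18.0 V.
With the load, Rb becomes Rb‖R_L = 6137 Ω, so V = 19.1 × 6137/6660 = 17.6 V.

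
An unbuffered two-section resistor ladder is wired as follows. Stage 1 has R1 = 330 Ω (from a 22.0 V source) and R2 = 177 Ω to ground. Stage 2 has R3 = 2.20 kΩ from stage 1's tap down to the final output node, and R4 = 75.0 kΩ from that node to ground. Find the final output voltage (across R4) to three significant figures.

Stage 2 presents R3+R4 = 77200 Ω as a load on stage 1's tap.
Stage 1's lower leg becomes R2‖(R3+R4) = 176.6 Ω, so V_mid = 22.0 × 176.6/506.6 = 7.669 V.
Stage 2 is itself unloaded: V_out = V_mid × R4/(R3+R4) = 7.669 × 75000/77200 = 7.45 V.

V_out ≈ 7.45 V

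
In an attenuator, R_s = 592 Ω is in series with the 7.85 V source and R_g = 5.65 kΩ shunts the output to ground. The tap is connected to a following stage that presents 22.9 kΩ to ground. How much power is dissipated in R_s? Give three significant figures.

Total resistance from the source is R_s + (R_g‖R_L) = 5124 Ω, so I = 7.85/5124 Ω = 1.532 mA.
P = I²·R_s = (1.532 mA)² × 592 Ω = 1.39 mW.

P ≈ 1.39 mW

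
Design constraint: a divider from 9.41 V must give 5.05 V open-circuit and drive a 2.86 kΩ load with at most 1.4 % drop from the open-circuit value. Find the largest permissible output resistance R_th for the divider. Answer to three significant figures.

R_th ≤ 40.6 Ω

Loading drop = R_th/(R_th + R_L) ≤ 0.0140, so R_th ≤ R_L · ε/(1−ε) = 2.86 kΩ × 0.0140/0.9860 = 40.6 Ω.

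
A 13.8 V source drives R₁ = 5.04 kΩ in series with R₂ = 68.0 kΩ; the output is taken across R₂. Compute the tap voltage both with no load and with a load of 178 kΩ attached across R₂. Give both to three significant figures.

Unloaded: 12.8 V; loaded: 12.5 V

Open-circuit: V = 13.8 × 68.0/(5.04 + 68.0) = 12.8 V.
With the load, R₂ becomes R₂‖R_L = 49.20 kΩ, so V = 13.8 × 49.20/54.24 = 12.5 V.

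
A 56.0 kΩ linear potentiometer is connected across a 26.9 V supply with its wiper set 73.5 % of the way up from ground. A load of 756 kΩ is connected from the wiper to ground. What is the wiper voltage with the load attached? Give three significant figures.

The wiper splits the pot into (1−α)R = 14.84 kΩ above and αR = 41.16 kΩ below.
Lower section ‖ load = 39.03 kΩ.
V_wiper = 26.9 × 39.03/(14.84 + 39.03) = 19.5 V.

V ≈ 19.5 V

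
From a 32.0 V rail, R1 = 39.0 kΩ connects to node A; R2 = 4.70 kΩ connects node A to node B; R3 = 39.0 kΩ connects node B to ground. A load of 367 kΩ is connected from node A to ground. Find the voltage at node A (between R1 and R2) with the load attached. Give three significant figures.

V ≈ 16.0 V

Below node A the series string R2+R3 = 43.70 kΩ sits in parallel with the 367 kΩ load: 39.05 kΩ.
V_A = 32.0 × 39.05/(39.0 + 39.05) = 16.0 V.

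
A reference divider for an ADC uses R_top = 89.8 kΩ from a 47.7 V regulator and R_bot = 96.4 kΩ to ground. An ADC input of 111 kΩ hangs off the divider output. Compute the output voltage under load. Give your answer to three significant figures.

The load sits in parallel with R_bot: R_bot‖R_L = (96.4 × 111) / (96.4 + 111) = 51.59 kΩ.
V_out = 47.7 × 51.59 / (89.8 + 51.59) = 47.7 × 51.59/141.4 = 17.4 V.

V_out ≈ 17.4 V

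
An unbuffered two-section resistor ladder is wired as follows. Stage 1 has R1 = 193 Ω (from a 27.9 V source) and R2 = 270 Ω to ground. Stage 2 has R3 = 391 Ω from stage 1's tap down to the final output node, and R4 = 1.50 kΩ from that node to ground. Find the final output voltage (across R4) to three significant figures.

V_out ≈ 12.2 V

Stage 2 presents R3+R4 = 1891 Ω as a load on stage 1's tap.
Stage 1's lower leg becomes R2‖(R3+R4) = 236.3 Ω, so V_mid = 27.9 × 236.3/429.3 = 15.36 V.
Stage 2 is itself unloaded: V_out = V_mid × R4/(R3+R4) = 15.36 × 1500/1891 = 12.2 V.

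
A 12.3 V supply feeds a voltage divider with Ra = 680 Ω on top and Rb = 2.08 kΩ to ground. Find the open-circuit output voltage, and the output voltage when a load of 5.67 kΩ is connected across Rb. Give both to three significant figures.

Unloaded: 9.27 V; loaded: 8.50 V

Open-circuit: V = 12.3 × 2080/(680 + 2080) = 9.27 V.
With the load, Rb becomes Rb‖R_L = 1522 Ω, so V = 12.3 × 1522/2202 = 8.50 V.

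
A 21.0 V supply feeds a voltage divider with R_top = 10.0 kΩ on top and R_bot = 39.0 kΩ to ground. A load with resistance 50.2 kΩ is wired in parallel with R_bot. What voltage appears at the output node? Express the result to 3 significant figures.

V_out ≈ 14.4 V

The load sits in parallel with R_bot: R_bot‖R_L = (39.0 × 50.2) / (39.0 + 50.2) = 21.95 kΩ.
V_out = 21.0 × 21.95 / (10.0 + 21.95) = 21.0 × 21.95/31.95 = 14.4 V.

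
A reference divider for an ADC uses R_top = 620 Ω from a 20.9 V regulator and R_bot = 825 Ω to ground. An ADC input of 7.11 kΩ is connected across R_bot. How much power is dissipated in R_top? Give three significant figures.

Total resistance from the source is R_top + (R_bot‖R_L) = 1359 Ω, so I = 20.9/1359 Ω = 15.38 mA.
P = I²·R_top = (15.38 mA)² × 620 Ω = 147 mW.

P ≈ 147 mW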